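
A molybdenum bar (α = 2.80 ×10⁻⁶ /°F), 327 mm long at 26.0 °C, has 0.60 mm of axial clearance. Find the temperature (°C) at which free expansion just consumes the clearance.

390 °C

α = 2.80×10⁻⁶/°F × 9/5 = 5.04×10⁻⁶/K.
α·L₀·ΔT = 0.6 mm ⇒ ΔT = 0.6 / (5.04×10⁻⁶ × 327.0) = 364.1 K.
T = 26.0 + 364.1 = 390.1 °C.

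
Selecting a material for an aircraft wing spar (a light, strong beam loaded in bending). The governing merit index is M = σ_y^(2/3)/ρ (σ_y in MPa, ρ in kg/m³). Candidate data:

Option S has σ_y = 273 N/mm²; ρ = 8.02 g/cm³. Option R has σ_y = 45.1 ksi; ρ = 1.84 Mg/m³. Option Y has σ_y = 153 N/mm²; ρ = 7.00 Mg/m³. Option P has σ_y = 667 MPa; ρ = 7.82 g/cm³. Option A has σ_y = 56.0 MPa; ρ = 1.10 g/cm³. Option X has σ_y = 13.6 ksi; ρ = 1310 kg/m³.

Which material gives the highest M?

option R

In SI units:
  option S: σ_y = 273.0 MPa, ρ = 8020 kg/m³
  option R: σ_y = 311.0 MPa, ρ = 1840 kg/m³
  option Y: σ_y = 153.0 MPa, ρ = 7000 kg/m³
  option P: σ_y = 667.0 MPa, ρ = 7820 kg/m³
  option A: σ_y = 56.00 MPa, ρ = 1100 kg/m³
  option X: σ_y = 93.77 MPa, ρ = 1310 kg/m³
  option R: M = 24.9×10⁻³
  option X: M = 15.8×10⁻³
  option A: M = 13.3×10⁻³
  option P: M = 9.76×10⁻³
  option S: M = 5.25×10⁻³
  option Y: M = 4.09×10⁻³
Option R ranks first.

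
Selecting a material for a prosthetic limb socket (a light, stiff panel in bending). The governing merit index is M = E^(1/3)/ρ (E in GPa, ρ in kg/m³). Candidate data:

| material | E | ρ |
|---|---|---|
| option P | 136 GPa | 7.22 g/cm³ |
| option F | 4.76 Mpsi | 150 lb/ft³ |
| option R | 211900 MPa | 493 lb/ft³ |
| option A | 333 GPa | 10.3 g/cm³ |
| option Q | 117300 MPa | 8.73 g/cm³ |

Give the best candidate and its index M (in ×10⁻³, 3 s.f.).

option F, M = 1.33×10⁻³

Normalizing units and computing the index:
  option P: E = 136.0 GPa, ρ = 7220 kg/m³
  option F: E = 32.82 GPa, ρ = 2403 kg/m³
  option R: E = 211.9 GPa, ρ = 7897 kg/m³
  option A: E = 333.0 GPa, ρ = 10300 kg/m³
  option Q: E = 117.3 GPa, ρ = 8730 kg/m³
  option F: M = 1.33×10⁻³
  option R: M = 0.755×10⁻³
  option P: M = 0.712×10⁻³
  option A: M = 0.673×10⁻³
  option Q: M = 0.561×10⁻³
Option F has the largest M.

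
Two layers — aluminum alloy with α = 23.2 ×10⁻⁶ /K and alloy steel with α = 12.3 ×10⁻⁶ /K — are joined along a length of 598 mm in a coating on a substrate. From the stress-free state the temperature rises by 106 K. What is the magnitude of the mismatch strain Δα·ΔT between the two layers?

Δα = |23.2 − 12.3|×10⁻⁶/K = 10.9×10⁻⁶/K.
Mismatch strain = Δα·ΔT = 10.9×10⁻⁶ × 106.0 = 1.16×10⁻³.

1.16×10⁻³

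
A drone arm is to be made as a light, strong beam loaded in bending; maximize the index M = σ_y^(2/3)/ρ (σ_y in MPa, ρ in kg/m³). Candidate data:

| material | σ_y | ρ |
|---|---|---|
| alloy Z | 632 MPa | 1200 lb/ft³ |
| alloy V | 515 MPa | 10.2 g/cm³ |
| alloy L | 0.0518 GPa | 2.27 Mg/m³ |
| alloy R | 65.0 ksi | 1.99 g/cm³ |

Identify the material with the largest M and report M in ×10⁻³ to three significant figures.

Normalizing units and computing the index:
  alloy Z: σ_y = 632.0 MPa, ρ = 19220 kg/m³
  alloy V: σ_y = 515.0 MPa, ρ = 10200 kg/m³
  alloy L: σ_y = 51.80 MPa, ρ = 2270 kg/m³
  alloy R: σ_y = 448.2 MPa, ρ = 1990 kg/m³
  alloy R: M = 29.4×10⁻³
  alloy V: M = 6.30×10⁻³
  alloy L: M = 6.12×10⁻³
  alloy Z: M = 3.83×10⁻³
Alloy R has the largest M.

alloy R, M = 29.4×10⁻³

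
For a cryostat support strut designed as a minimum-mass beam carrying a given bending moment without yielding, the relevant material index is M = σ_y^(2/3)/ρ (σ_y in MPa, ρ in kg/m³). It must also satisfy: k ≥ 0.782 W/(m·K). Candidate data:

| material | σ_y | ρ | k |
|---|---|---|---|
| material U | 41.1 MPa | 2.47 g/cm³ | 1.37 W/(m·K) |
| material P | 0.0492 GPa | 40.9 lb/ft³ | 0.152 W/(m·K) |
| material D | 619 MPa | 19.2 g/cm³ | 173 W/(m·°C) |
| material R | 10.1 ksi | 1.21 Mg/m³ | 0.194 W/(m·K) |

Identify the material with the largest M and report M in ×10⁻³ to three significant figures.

material U, M = 4.82×10⁻³

Screen on constraints: k ≥ 0.782 W/(m·K). Survivors: material U, material D.
After converting to SI:
  material U: σ_y = 41.10 MPa, ρ = 2470 kg/m³
  material D: σ_y = 619.0 MPa, ρ = 19200 kg/m³
  material U: M = 4.82×10⁻³
  material D: M = 3.78×10⁻³
Material U ranks first.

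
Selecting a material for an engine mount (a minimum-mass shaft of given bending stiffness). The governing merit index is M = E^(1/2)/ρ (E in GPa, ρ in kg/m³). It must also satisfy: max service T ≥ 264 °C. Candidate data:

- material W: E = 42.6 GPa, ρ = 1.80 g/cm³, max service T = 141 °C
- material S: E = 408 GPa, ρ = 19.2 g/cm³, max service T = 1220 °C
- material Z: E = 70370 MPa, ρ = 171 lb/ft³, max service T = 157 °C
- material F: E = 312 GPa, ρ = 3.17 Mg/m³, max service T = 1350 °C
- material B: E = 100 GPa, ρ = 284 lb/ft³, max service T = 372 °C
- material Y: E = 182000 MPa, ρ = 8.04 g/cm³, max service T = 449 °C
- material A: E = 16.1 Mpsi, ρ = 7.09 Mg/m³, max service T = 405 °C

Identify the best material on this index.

material F

Screen on constraints: max service T ≥ 264 °C. Survivors: material S, material F, material B, material Y, material A.
Putting every candidate on a common basis:
  material S: E = 408.0 GPa, ρ = 19200 kg/m³
  material F: E = 312.0 GPa, ρ = 3170 kg/m³
  material B: E = 100.0 GPa, ρ = 4549 kg/m³
  material Y: E = 182.0 GPa, ρ = 8040 kg/m³
  material A: E = 111.0 GPa, ρ = 7090 kg/m³
  material F: M = 5.57×10⁻³
  material B: M = 2.20×10⁻³
  material Y: M = 1.68×10⁻³
  material A: M = 1.49×10⁻³
  material S: M = 1.05×10⁻³
The maximum is for material F.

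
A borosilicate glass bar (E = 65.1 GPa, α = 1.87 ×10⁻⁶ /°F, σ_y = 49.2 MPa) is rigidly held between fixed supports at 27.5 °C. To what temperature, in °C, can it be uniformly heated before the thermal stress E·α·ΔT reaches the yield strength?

α = 1.87×10⁻⁶/°F × 9/5 = 3.37×10⁻⁶/K.
E·α·ΔT = 49.20 MPa ⇒ ΔT = 49.20 / (65.10×10³ × 3.37×10⁻⁶) = 224.5 K.
T = 27.5 + 224.5 = 252.0 °C.

252 °C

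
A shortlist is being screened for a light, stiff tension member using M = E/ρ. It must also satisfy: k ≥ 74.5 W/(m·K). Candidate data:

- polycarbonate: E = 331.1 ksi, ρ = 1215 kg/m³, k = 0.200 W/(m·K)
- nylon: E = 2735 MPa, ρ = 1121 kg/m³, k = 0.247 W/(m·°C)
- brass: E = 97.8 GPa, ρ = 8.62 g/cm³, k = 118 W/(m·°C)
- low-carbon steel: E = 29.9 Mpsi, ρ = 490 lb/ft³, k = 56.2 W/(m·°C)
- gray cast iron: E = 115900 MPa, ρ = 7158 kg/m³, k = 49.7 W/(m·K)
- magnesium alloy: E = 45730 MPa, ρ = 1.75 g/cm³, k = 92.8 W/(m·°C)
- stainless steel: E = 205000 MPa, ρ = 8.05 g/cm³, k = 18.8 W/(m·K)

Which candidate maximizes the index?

Screen on constraints: k ≥ 74.5 W/(m·K). Survivors: brass, magnesium alloy.
After converting to SI:
  brass: E = 97.80 GPa, ρ = 8620 kg/m³
  magnesium alloy: E = 45.73 GPa, ρ = 1750 kg/m³
  magnesium alloy: M = 26.1 MN·m/kg
  brass: M = 11.3 MN·m/kg
Highest index: magnesium alloy.

magnesium alloy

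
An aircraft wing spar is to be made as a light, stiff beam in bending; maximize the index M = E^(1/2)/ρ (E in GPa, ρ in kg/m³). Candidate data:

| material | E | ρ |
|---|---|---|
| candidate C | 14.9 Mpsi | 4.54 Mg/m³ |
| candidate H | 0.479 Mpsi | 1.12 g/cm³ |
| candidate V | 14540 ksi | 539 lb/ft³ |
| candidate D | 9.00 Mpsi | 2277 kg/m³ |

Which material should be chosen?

candidate D

After converting to SI:
  candidate C: E = 102.7 GPa, ρ = 4540 kg/m³
  candidate H: E = 3.303 GPa, ρ = 1120 kg/m³
  candidate V: E = 100.2 GPa, ρ = 8634 kg/m³
  candidate D: E = 62.05 GPa, ρ = 2277 kg/m³
  candidate D: M = 3.46×10⁻³
  candidate C: M = 2.23×10⁻³
  candidate H: M = 1.62×10⁻³
  candidate V: M = 1.16×10⁻³
Highest index: candidate D.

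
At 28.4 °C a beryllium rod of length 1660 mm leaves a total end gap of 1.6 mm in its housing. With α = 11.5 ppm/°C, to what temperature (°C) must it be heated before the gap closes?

α·L₀·ΔT = 1.6 mm ⇒ ΔT = 1.6 / (11.5×10⁻⁶ × 1660.0) = 83.81 K.
T = 28.4 + 83.81 = 112.2 °C.

112 °C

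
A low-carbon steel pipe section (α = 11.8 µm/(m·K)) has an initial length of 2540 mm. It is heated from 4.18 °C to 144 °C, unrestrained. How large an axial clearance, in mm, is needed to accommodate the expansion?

ΔT = 144 − 4.18 = 139.8 K.
ΔL = α·L₀·ΔT = 11.8×10⁻⁶ × 2540 mm × 139.8 K = 4.19 mm.

4.19 mm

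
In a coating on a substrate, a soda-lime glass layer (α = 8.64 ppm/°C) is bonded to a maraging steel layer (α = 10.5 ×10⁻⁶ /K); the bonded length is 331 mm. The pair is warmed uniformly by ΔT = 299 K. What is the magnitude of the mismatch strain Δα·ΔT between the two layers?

5.56×10⁻⁴

Δα = |8.64 − 10.5|×10⁻⁶/K = 1.86×10⁻⁶/K.
Mismatch strain = Δα·ΔT = 1.86×10⁻⁶ × 299.0 = 5.56×10⁻⁴.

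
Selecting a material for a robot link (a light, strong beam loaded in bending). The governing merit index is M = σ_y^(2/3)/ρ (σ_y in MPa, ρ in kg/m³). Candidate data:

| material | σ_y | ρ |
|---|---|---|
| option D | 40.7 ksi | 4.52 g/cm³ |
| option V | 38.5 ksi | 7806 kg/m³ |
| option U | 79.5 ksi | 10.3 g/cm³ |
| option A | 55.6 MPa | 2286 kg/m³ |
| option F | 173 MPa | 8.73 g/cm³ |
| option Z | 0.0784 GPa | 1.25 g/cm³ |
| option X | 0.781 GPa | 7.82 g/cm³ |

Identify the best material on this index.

Putting every candidate on a common basis:
  option D: σ_y = 280.6 MPa, ρ = 4520 kg/m³
  option V: σ_y = 265.4 MPa, ρ = 7806 kg/m³
  option U: σ_y = 548.1 MPa, ρ = 10300 kg/m³
  option A: σ_y = 55.60 MPa, ρ = 2286 kg/m³
  option F: σ_y = 173.0 MPa, ρ = 8730 kg/m³
  option Z: σ_y = 78.40 MPa, ρ = 1250 kg/m³
  option X: σ_y = 781.0 MPa, ρ = 7820 kg/m³
  option Z: M = 14.7×10⁻³
  option X: M = 10.8×10⁻³
  option D: M = 9.48×10⁻³
  option U: M = 6.50×10⁻³
  option A: M = 6.37×10⁻³
  option V: M = 5.29×10⁻³
  option F: M = 3.56×10⁻³
Option Z has the largest M.

option Z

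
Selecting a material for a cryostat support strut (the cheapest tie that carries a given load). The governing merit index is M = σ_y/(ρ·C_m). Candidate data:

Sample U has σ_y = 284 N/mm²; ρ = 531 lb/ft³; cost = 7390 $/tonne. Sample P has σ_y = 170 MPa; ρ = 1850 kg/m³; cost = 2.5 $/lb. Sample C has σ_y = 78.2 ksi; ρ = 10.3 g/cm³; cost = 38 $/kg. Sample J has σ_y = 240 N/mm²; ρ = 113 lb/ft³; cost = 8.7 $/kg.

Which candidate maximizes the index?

sample P

Putting every candidate on a common basis:
  sample U: σ_y = 284.0 MPa, ρ = 8506 kg/m³, cost = 7.390 $/kg
  sample P: σ_y = 170.0 MPa, ρ = 1850 kg/m³, cost = 5.511 $/kg
  sample C: σ_y = 539.2 MPa, ρ = 10300 kg/m³, cost = 38.00 $/kg
  sample J: σ_y = 240.0 MPa, ρ = 1810 kg/m³, cost = 8.700 $/kg
  sample P: M = 16.7 kN·m per $
  sample J: M = 15.2 kN·m per $
  sample U: M = 4.52 kN·m per $
  sample C: M = 1.38 kN·m per $
The maximum is for sample P.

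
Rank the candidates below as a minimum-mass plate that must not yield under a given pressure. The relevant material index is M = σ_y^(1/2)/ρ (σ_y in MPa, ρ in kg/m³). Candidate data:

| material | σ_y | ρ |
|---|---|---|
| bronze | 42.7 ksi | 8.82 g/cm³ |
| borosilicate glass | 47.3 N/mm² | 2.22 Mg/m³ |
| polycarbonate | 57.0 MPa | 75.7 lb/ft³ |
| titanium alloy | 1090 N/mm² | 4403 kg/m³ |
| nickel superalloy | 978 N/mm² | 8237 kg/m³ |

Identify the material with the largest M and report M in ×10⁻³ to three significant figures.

titanium alloy, M = 7.50×10⁻³

Convert each candidate to consistent units, then evaluate M:
  bronze: σ_y = 294.4 MPa, ρ = 8820 kg/m³
  borosilicate glass: σ_y = 47.30 MPa, ρ = 2220 kg/m³
  polycarbonate: σ_y = 57.00 MPa, ρ = 1213 kg/m³
  titanium alloy: σ_y = 1090 MPa, ρ = 4403 kg/m³
  nickel superalloy: σ_y = 978.0 MPa, ρ = 8237 kg/m³
  titanium alloy: M = 7.50×10⁻³
  polycarbonate: M = 6.23×10⁻³
  nickel superalloy: M = 3.80×10⁻³
  borosilicate glass: M = 3.10×10⁻³
  bronze: M = 1.95×10⁻³
The maximum is for titanium alloy.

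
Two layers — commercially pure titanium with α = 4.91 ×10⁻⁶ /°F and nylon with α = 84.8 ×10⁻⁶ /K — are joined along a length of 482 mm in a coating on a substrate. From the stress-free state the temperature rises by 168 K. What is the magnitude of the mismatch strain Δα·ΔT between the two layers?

commercially pure titanium: α = 4.91×10⁻⁶/°F × 9/5 = 8.84×10⁻⁶/K.
Δα = |8.84 − 84.8|×10⁻⁶/K = 76.0×10⁻⁶/K.
Mismatch strain = Δα·ΔT = 76.0×10⁻⁶ × 168.0 = 0.0128.

0.0128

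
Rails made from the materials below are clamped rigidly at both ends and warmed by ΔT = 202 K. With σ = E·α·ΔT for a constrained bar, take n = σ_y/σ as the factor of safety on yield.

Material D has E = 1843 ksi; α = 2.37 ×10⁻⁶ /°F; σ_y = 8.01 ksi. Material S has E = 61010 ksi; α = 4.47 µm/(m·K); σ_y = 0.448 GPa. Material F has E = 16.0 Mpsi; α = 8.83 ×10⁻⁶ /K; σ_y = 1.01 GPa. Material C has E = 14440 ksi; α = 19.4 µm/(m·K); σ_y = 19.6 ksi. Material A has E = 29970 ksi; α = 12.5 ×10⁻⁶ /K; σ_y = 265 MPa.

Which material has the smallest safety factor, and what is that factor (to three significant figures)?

With everything in SI (GPa, ×10⁻⁶/K, MPa):
  material D: E = 12.71, α = 4.27, σ_y = 55.23 → σ = 11.0 MPa, n = 5.04
  material S: E = 420.6, α = 4.47, σ_y = 448.0 → σ = 380 MPa, n = 1.18
  material F: E = 110.3, α = 8.83, σ_y = 1010 → σ = 197 MPa, n = 5.13
  material C: E = 99.56, α = 19.4, σ_y = 135.1 → σ = 390 MPa, n = 0.346
  material A: E = 206.6, α = 12.5, σ_y = 265.0 → σ = 522 MPa, n = 0.508
The minimum is material C at n = 0.346.

material C, n = 0.346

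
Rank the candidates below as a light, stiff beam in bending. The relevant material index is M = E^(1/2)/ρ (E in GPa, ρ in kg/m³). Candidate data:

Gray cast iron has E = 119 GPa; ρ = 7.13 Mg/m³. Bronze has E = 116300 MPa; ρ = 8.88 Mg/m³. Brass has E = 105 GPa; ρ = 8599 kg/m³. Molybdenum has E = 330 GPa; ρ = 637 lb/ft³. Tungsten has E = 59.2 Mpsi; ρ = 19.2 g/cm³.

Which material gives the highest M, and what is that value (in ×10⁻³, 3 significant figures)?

molybdenum, M = 1.78×10⁻³

Convert each candidate to consistent units, then evaluate M:
  gray cast iron: E = 119.0 GPa, ρ = 7130 kg/m³
  bronze: E = 116.3 GPa, ρ = 8880 kg/m³
  brass: E = 105.0 GPa, ρ = 8599 kg/m³
  molybdenum: E = 330.0 GPa, ρ = 10200 kg/m³
  tungsten: E = 408.2 GPa, ρ = 19200 kg/m³
  molybdenum: M = 1.78×10⁻³
  gray cast iron: M = 1.53×10⁻³
  bronze: M = 1.21×10⁻³
  brass: M = 1.19×10⁻³
  tungsten: M = 1.05×10⁻³
Molybdenum has the largest M.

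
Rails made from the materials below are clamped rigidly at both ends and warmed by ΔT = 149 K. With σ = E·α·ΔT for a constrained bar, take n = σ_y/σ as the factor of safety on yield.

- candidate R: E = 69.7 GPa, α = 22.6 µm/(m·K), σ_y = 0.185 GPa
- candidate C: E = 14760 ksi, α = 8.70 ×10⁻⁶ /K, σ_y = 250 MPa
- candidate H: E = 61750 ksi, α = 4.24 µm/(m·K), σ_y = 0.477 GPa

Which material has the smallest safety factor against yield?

Per material, after unit conversion:
  candidate R: E = 69.70, α = 22.6, σ_y = 185.0 → σ = 235 MPa, n = 0.788
  candidate C: E = 101.8, α = 8.70, σ_y = 250.0 → σ = 132 MPa, n = 1.90
  candidate H: E = 425.8, α = 4.24, σ_y = 477.0 → σ = 269 MPa, n = 1.77
Candidate R has the lowest safety factor, n = 0.788.

candidate R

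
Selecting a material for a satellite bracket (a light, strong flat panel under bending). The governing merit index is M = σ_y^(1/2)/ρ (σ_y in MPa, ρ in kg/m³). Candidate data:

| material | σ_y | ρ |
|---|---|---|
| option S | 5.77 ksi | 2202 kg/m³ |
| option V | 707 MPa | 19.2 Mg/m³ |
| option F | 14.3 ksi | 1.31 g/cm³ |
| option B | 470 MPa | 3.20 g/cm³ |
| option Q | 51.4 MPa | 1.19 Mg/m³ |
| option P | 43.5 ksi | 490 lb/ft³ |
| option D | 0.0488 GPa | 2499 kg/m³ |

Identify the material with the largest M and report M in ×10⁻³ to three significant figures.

option F, M = 7.58×10⁻³

Putting every candidate on a common basis:
  option S: σ_y = 39.78 MPa, ρ = 2202 kg/m³
  option V: σ_y = 707.0 MPa, ρ = 19200 kg/m³
  option F: σ_y = 98.60 MPa, ρ = 1310 kg/m³
  option B: σ_y = 470.0 MPa, ρ = 3200 kg/m³
  option Q: σ_y = 51.40 MPa, ρ = 1190 kg/m³
  option P: σ_y = 299.9 MPa, ρ = 7849 kg/m³
  option D: σ_y = 48.80 MPa, ρ = 2499 kg/m³
  option F: M = 7.58×10⁻³
  option B: M = 6.77×10⁻³
  option Q: M = 6.02×10⁻³
  option S: M = 2.86×10⁻³
  option D: M = 2.80×10⁻³
  option P: M = 2.21×10⁻³
  option V: M = 1.38×10⁻³
Option F ranks first.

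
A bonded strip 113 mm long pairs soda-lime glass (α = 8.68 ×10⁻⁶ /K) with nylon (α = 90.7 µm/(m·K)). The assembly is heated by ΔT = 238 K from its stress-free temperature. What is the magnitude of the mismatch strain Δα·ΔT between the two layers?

0.0195

Δα = |8.68 − 90.7|×10⁻⁶/K = 82.0×10⁻⁶/K.
Mismatch strain = Δα·ΔT = 82.0×10⁻⁶ × 238.0 = 0.0195.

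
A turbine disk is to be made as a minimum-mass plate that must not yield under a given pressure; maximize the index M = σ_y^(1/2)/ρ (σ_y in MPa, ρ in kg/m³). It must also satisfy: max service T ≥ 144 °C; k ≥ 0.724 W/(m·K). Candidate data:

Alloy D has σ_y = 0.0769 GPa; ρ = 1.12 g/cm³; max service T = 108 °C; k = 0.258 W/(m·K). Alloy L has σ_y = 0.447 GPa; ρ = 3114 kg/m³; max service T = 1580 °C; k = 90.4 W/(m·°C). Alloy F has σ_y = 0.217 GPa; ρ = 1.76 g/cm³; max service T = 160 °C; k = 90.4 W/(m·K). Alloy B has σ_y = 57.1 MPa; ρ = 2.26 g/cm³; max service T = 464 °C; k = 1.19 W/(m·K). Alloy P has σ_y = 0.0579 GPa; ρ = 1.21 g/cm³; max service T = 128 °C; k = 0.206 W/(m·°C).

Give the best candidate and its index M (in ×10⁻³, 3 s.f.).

Screen on constraints: max service T ≥ 144 °C; k ≥ 0.724 W/(m·K). Survivors: alloy L, alloy F, alloy B.
After converting to SI:
  alloy L: σ_y = 447.0 MPa, ρ = 3114 kg/m³
  alloy F: σ_y = 217.0 MPa, ρ = 1760 kg/m³
  alloy B: σ_y = 57.10 MPa, ρ = 2260 kg/m³
  alloy F: M = 8.37×10⁻³
  alloy L: M = 6.79×10⁻³
  alloy B: M = 3.34×10⁻³
Highest index: alloy F.

alloy F, M = 8.37×10⁻³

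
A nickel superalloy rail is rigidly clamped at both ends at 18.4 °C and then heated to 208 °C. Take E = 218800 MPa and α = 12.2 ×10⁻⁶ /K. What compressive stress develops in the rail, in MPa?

E = 218800 MPa = 218.8 GPa.
ΔT = 189.6 K. Constrained thermal stress σ = E·α·ΔT = 218.8×10³ MPa × 12.2×10⁻⁶ × 189.6 = 506 MPa (compressive).

506 MPa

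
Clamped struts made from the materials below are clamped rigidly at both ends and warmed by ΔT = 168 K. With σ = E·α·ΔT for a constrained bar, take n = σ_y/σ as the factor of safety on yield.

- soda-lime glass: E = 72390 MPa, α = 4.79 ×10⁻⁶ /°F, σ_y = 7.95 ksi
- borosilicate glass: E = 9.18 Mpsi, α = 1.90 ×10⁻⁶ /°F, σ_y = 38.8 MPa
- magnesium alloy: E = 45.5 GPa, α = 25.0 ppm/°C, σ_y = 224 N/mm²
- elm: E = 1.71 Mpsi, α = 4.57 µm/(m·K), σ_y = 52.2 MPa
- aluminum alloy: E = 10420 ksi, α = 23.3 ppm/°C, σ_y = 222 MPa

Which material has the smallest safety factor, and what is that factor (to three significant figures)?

In consistent units (E in GPa, α in ×10⁻⁶/K, σ_y in MPa):
  soda-lime glass: E = 72.39, α = 8.62, σ_y = 54.81 → σ = 105 MPa, n = 0.523
  borosilicate glass: E = 63.29, α = 3.42, σ_y = 38.80 → σ = 36.4 MPa, n = 1.07
  magnesium alloy: E = 45.50, α = 25.0, σ_y = 224.0 → σ = 191 MPa, n = 1.17
  elm: E = 11.79, α = 4.57, σ_y = 52.20 → σ = 9.05 MPa, n = 5.77
  aluminum alloy: E = 71.84, α = 23.3, σ_y = 222.0 → σ = 281 MPa, n = 0.789
The minimum is soda-lime glass at n = 0.523.

soda-lime glass, n = 0.523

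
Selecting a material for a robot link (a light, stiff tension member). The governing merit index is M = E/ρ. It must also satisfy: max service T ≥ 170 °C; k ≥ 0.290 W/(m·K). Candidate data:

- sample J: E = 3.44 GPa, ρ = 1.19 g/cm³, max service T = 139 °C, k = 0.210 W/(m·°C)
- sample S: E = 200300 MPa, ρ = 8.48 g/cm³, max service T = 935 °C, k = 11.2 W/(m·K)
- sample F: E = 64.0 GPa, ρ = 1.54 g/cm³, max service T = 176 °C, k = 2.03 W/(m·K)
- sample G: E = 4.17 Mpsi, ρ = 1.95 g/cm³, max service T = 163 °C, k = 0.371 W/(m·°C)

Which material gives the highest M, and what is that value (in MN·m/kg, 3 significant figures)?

Screen on constraints: max service T ≥ 170 °C; k ≥ 0.290 W/(m·K). Survivors: sample S, sample F.
In SI units:
  sample S: E = 200.3 GPa, ρ = 8480 kg/m³
  sample F: E = 64.00 GPa, ρ = 1540 kg/m³
  sample F: M = 41.6 MN·m/kg
  sample S: M = 23.6 MN·m/kg
Sample F has the largest M.

sample F, M = 41.6 MN·m/kg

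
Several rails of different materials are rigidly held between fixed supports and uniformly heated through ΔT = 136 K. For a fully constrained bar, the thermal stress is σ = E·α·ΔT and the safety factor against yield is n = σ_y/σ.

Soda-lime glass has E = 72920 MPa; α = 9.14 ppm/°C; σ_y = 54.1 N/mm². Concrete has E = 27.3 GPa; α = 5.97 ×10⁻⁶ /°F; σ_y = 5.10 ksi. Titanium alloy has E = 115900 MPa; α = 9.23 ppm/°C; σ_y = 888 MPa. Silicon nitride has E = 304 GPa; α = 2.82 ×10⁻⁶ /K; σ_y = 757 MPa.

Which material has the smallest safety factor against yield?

soda-lime glass

Per material, after unit conversion:
  soda-lime glass: E = 72.92, α = 9.14, σ_y = 54.10 → σ = 90.6 MPa, n = 0.597
  concrete: E = 27.30, α = 10.7, σ_y = 35.16 → σ = 39.9 MPa, n = 0.881
  titanium alloy: E = 115.9, α = 9.23, σ_y = 888.0 → σ = 145 MPa, n = 6.10
  silicon nitride: E = 304.0, α = 2.82, σ_y = 757.0 → σ = 117 MPa, n = 6.49
The minimum is soda-lime glass at n = 0.597.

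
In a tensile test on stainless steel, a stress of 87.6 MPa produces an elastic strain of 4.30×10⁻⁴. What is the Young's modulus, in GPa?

E = σ/ε = 87.6 MPa / 4.30×10⁻⁴ = 203700 MPa = 204 GPa.

204 GPa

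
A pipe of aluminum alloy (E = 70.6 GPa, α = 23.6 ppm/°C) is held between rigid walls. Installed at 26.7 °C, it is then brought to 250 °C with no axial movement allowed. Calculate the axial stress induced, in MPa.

372 MPa

ΔT = 223.3 K. Constrained thermal stress σ = E·α·ΔT = 70.60×10³ MPa × 23.6×10⁻⁶ × 223.3 = 372 MPa (compressive).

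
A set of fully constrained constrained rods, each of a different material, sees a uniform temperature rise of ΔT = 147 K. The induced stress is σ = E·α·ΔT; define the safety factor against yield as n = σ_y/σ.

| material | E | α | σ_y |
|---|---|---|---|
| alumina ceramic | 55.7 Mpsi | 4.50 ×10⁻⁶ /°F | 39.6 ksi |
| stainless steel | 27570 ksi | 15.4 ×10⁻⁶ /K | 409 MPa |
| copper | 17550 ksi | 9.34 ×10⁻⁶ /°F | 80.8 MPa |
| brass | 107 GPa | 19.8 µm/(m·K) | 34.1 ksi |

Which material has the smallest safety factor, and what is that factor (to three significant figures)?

With everything in SI (GPa, ×10⁻⁶/K, MPa):
  alumina ceramic: E = 384.0, α = 8.10, σ_y = 273.0 → σ = 457 MPa, n = 0.597
  stainless steel: E = 190.1, α = 15.4, σ_y = 409.0 → σ = 430 MPa, n = 0.950
  copper: E = 121.0, α = 16.8, σ_y = 80.80 → σ = 299 MPa, n = 0.270
  brass: E = 107.0, α = 19.8, σ_y = 235.1 → σ = 311 MPa, n = 0.755
The minimum is copper at n = 0.270.

copper, n = 0.270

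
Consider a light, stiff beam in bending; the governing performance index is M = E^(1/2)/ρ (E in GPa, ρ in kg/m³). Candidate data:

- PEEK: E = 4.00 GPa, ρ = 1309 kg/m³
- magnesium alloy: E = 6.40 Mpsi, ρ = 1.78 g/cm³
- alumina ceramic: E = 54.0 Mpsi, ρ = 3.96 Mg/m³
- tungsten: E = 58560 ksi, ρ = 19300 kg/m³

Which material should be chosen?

Putting every candidate on a common basis:
  PEEK: E = 4.000 GPa, ρ = 1309 kg/m³
  magnesium alloy: E = 44.13 GPa, ρ = 1780 kg/m³
  alumina ceramic: E = 372.3 GPa, ρ = 3960 kg/m³
  tungsten: E = 403.8 GPa, ρ = 19300 kg/m³
  alumina ceramic: M = 4.87×10⁻³
  magnesium alloy: M = 3.73×10⁻³
  PEEK: M = 1.53×10⁻³
  tungsten: M = 1.04×10⁻³
Alumina ceramic ranks first.

alumina ceramic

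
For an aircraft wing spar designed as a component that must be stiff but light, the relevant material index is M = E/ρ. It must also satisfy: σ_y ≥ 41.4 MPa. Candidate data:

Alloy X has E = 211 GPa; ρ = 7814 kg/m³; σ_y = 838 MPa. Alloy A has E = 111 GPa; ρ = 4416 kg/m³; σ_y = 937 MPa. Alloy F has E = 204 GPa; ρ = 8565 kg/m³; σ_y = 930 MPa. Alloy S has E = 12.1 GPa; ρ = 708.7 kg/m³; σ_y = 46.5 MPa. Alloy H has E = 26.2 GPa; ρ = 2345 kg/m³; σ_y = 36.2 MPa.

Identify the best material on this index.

alloy X

Screen on constraints: σ_y ≥ 41.4 MPa. Survivors: alloy X, alloy A, alloy F, alloy S.
Computing M directly (units already consistent):
  alloy X: M = 27.0 MN·m/kg
  alloy A: M = 25.1 MN·m/kg
  alloy F: M = 23.8 MN·m/kg
  alloy S: M = 17.1 MN·m/kg
The maximum is for alloy X.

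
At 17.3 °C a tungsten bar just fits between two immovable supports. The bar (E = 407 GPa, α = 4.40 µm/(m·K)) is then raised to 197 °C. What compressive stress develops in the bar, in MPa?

ΔT = 179.7 K. Constrained thermal stress σ = E·α·ΔT = 407.0×10³ MPa × 4.40×10⁻⁶ × 179.7 = 322 MPa (compressive).

322 MPa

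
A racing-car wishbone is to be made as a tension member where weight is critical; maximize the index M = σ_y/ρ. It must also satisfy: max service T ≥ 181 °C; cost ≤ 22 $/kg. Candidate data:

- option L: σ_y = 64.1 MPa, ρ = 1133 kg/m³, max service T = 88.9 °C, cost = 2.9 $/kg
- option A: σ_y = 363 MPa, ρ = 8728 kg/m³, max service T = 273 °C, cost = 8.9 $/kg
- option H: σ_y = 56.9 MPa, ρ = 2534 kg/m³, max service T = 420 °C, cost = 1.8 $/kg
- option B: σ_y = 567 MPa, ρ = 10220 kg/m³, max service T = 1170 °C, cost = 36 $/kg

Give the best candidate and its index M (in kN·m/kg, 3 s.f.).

option A, M = 41.6 kN·m/kg

Screen on constraints: max service T ≥ 181 °C; cost ≤ 22 $/kg. Survivors: option A, option H.
Computing M directly (units already consistent):
  option A: M = 41.6 kN·m/kg
  option H: M = 22.5 kN·m/kg
Option A ranks first.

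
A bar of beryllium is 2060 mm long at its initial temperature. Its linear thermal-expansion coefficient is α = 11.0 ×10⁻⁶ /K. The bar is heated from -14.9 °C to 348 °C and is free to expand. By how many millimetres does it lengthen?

ΔT = 348 − (-14.9) = 362.9 K.
ΔL = α·L₀·ΔT = 11.0×10⁻⁶ × 2060 mm × 362.9 K = 8.22 mm.

8.22 mm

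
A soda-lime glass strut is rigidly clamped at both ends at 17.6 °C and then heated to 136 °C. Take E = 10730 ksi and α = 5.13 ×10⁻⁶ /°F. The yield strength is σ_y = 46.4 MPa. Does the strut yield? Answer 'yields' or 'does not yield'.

yields

E = 10730 ksi = 73.98 GPa.
α = 5.13×10⁻⁶/°F × 9/5 = 9.23×10⁻⁶/K.
ΔT = 118.4 K. Constrained thermal stress σ = E·α·ΔT = 73.98×10³ MPa × 9.23×10⁻⁶ × 118.4 = 80.9 MPa (compressive).
Compare to σ_y = 46.4 MPa: σ ≥ σ_y, so it yields.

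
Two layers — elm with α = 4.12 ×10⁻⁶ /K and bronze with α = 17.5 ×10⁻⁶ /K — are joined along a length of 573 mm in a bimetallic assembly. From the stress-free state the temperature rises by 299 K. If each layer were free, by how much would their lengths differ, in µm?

2290 µm

Δα = |4.12 − 17.5|×10⁻⁶/K = 13.4×10⁻⁶/K.
ΔL_mismatch = Δα·L·ΔT = 13.4×10⁻⁶ × 573.0 mm × 299.0 K = 2290 µm.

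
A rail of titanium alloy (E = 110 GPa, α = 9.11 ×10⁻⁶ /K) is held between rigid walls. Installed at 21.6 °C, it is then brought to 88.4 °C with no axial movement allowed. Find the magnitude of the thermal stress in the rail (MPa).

ΔT = 66.80 K. Constrained thermal stress σ = E·α·ΔT = 110.0×10³ MPa × 9.11×10⁻⁶ × 66.80 = 66.9 MPa (compressive).

66.9 MPa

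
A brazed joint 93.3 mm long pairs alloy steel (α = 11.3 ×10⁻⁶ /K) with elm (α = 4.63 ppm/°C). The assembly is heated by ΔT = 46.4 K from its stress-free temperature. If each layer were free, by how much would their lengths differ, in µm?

Δα = |11.3 − 4.63|×10⁻⁶/K = 6.67×10⁻⁶/K.
ΔL_mismatch = Δα·L·ΔT = 6.67×10⁻⁶ × 93.3 mm × 46.4 K = 28.9 µm.

28.9 µm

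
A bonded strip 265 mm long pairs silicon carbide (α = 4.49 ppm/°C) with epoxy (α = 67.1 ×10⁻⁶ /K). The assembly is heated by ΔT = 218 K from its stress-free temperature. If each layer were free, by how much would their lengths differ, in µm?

3620 µm

Δα = |4.49 − 67.1|×10⁻⁶/K = 62.6×10⁻⁶/K.
ΔL_mismatch = Δα·L·ΔT = 62.6×10⁻⁶ × 265.0 mm × 218.0 K = 3620 µm.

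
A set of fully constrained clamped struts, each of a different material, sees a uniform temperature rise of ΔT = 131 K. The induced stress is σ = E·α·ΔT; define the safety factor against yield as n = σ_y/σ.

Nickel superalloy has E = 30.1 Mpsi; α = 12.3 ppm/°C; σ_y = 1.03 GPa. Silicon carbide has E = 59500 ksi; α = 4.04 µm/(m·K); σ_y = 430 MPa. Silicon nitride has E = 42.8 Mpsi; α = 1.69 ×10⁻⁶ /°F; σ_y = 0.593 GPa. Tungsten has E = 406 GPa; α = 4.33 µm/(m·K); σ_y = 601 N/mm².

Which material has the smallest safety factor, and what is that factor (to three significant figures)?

silicon carbide, n = 1.98

In consistent units (E in GPa, α in ×10⁻⁶/K, σ_y in MPa):
  nickel superalloy: E = 207.5, α = 12.3, σ_y = 1030 → σ = 334 MPa, n = 3.08
  silicon carbide: E = 410.2, α = 4.04, σ_y = 430.0 → σ = 217 MPa, n = 1.98
  silicon nitride: E = 295.1, α = 3.04, σ_y = 593.0 → σ = 118 MPa, n = 5.04
  tungsten: E = 406.0, α = 4.33, σ_y = 601.0 → σ = 230 MPa, n = 2.61
Silicon carbide has the lowest safety factor, n = 1.98.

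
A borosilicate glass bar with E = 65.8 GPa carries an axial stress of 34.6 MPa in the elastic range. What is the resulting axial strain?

ε = σ/E = 34.6 / 65800 = 5.26×10⁻⁴.

5.26×10⁻⁴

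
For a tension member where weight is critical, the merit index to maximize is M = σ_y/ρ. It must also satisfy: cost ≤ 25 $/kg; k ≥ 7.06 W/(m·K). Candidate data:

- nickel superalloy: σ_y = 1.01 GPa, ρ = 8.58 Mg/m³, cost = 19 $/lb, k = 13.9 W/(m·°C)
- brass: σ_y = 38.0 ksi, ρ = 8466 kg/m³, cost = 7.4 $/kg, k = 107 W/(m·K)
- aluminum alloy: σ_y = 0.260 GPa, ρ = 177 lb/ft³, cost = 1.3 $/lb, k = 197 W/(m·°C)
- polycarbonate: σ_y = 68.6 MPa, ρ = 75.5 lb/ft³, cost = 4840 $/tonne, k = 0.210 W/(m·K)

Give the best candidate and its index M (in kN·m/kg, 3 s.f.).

aluminum alloy, M = 91.7 kN·m/kg

Screen on constraints: cost ≤ 25 $/kg; k ≥ 7.06 W/(m·K). Survivors: brass, aluminum alloy.
Convert each candidate to consistent units, then evaluate M:
  brass: σ_y = 262.0 MPa, ρ = 8466 kg/m³
  aluminum alloy: σ_y = 260.0 MPa, ρ = 2835 kg/m³
  aluminum alloy: M = 91.7 kN·m/kg
  brass: M = 30.9 kN·m/kg
Aluminum alloy ranks first.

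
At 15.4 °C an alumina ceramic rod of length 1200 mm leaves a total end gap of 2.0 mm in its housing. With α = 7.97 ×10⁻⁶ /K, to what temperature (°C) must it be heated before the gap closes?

α·L₀·ΔT = 2.0 mm ⇒ ΔT = 2.0 / (7.97×10⁻⁶ × 1200.0) = 209.1 K.
T = 15.4 + 209.1 = 224.5 °C.

225 °C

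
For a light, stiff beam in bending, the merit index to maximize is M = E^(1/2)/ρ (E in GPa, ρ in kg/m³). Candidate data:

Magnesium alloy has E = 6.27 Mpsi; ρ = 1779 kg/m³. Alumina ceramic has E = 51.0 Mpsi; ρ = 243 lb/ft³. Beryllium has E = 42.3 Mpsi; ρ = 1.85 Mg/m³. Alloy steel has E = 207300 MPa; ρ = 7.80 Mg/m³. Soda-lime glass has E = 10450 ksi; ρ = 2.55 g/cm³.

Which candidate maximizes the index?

Normalizing units and computing the index:
  magnesium alloy: E = 43.23 GPa, ρ = 1779 kg/m³
  alumina ceramic: E = 351.6 GPa, ρ = 3892 kg/m³
  beryllium: E = 291.6 GPa, ρ = 1850 kg/m³
  alloy steel: E = 207.3 GPa, ρ = 7800 kg/m³
  soda-lime glass: E = 72.05 GPa, ρ = 2550 kg/m³
  beryllium: M = 9.23×10⁻³
  alumina ceramic: M = 4.82×10⁻³
  magnesium alloy: M = 3.70×10⁻³
  soda-lime glass: M = 3.33×10⁻³
  alloy steel: M = 1.85×10⁻³
Beryllium ranks first.

beryllium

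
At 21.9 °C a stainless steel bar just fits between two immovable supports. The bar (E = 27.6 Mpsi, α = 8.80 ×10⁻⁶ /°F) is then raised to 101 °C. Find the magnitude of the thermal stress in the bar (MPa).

E = 27.6 Mpsi = 190.3 GPa.
α = 8.80×10⁻⁶/°F × 9/5 = 15.8×10⁻⁶/K.
ΔT = 79.10 K. Constrained thermal stress σ = E·α·ΔT = 190.3×10³ MPa × 15.8×10⁻⁶ × 79.10 = 238 MPa (compressive).

238 MPa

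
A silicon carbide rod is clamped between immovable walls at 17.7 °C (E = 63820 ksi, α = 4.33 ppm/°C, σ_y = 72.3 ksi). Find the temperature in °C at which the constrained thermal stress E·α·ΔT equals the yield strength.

279 °C

E = 63820 ksi = 440.0 GPa.
σ_y = 72.3 ksi = 498.5 MPa.
E·α·ΔT = 498.5 MPa ⇒ ΔT = 498.5 / (440.0×10³ × 4.33×10⁻⁶) = 261.6 K.
T = 17.7 + 261.6 = 279.3 °C.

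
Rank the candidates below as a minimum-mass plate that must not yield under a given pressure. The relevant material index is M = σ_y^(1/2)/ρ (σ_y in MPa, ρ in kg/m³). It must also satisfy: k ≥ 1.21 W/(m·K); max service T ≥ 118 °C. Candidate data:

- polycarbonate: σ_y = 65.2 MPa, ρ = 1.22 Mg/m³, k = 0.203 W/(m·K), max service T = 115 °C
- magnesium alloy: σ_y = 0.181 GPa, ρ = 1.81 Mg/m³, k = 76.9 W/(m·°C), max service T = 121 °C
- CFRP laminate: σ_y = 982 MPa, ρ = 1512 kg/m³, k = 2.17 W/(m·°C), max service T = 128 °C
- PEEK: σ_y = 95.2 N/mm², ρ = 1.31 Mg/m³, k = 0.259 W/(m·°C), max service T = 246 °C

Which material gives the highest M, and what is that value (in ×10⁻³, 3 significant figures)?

Screen on constraints: k ≥ 1.21 W/(m·K); max service T ≥ 118 °C. Survivors: magnesium alloy, CFRP laminate.
After converting to SI:
  magnesium alloy: σ_y = 181.0 MPa, ρ = 1810 kg/m³
  CFRP laminate: σ_y = 982.0 MPa, ρ = 1512 kg/m³
  CFRP laminate: M = 20.7×10⁻³
  magnesium alloy: M = 7.43×10⁻³
The maximum is for CFRP laminate.

CFRP laminate, M = 20.7×10⁻³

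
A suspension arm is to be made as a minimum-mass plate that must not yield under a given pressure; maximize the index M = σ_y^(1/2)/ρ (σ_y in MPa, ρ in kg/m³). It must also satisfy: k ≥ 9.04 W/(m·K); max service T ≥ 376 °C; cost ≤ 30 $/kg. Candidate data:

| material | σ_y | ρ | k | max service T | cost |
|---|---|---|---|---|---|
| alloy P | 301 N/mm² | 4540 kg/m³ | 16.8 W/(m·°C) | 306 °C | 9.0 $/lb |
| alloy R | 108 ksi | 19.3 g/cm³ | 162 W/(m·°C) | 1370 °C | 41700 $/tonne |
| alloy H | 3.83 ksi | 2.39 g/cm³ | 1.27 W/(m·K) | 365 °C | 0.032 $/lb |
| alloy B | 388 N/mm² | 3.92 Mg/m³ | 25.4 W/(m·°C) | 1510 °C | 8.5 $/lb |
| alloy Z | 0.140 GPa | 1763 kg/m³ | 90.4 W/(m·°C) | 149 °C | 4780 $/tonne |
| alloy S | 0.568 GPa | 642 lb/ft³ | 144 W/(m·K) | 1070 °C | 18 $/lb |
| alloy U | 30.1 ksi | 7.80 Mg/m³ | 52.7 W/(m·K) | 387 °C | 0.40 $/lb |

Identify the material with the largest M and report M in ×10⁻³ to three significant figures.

Screen on constraints: k ≥ 9.04 W/(m·K); max service T ≥ 376 °C; cost ≤ 30 $/kg. Survivors: alloy B, alloy U.
Convert each candidate to consistent units, then evaluate M:
  alloy B: σ_y = 388.0 MPa, ρ = 3920 kg/m³
  alloy U: σ_y = 207.5 MPa, ρ = 7800 kg/m³
  alloy B: M = 5.02×10⁻³
  alloy U: M = 1.85×10⁻³
The maximum is for alloy B.

alloy B, M = 5.02×10⁻³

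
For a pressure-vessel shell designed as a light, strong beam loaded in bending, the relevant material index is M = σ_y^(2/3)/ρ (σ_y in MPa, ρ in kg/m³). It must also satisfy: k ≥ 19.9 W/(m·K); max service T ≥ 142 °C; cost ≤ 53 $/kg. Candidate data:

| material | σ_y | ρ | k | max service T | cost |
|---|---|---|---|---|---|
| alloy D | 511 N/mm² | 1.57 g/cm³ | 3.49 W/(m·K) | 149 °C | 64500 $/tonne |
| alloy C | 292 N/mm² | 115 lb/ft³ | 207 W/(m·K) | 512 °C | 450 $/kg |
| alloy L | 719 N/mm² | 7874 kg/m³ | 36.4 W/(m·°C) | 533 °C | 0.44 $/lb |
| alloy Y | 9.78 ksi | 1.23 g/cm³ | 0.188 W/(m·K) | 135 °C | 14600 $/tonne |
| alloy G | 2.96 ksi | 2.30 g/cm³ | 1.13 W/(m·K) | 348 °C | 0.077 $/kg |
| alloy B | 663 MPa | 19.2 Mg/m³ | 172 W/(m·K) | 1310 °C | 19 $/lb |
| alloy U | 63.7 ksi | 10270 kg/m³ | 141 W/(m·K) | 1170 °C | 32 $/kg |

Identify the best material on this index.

Screen on constraints: k ≥ 19.9 W/(m·K); max service T ≥ 142 °C; cost ≤ 53 $/kg. Survivors: alloy L, alloy B, alloy U.
Putting every candidate on a common basis:
  alloy L: σ_y = 719.0 MPa, ρ = 7874 kg/m³
  alloy B: σ_y = 663.0 MPa, ρ = 19200 kg/m³
  alloy U: σ_y = 439.2 MPa, ρ = 10270 kg/m³
  alloy L: M = 10.2×10⁻³
  alloy U: M = 5.63×10⁻³
  alloy B: M = 3.96×10⁻³
Alloy L has the largest M.

alloy L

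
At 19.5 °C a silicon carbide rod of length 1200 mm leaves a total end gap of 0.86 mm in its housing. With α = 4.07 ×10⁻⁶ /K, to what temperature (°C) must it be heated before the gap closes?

196 °C

α·L₀·ΔT = 0.86 mm ⇒ ΔT = 0.86 / (4.07×10⁻⁶ × 1200.0) = 176.1 K.
T = 19.5 + 176.1 = 195.6 °C.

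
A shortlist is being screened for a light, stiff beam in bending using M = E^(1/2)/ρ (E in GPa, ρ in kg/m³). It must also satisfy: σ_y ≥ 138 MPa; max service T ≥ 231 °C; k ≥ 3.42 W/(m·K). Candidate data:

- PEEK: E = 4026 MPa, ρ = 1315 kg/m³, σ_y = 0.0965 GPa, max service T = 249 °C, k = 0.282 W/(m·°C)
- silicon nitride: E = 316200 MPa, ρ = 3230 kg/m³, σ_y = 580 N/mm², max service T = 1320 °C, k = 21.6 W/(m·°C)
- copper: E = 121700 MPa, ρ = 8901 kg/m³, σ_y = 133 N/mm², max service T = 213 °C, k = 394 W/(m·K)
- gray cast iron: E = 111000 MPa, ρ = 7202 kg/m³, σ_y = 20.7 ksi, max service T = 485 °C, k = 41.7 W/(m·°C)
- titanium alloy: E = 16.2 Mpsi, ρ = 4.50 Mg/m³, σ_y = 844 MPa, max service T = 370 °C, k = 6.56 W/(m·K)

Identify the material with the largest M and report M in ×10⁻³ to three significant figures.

silicon nitride, M = 5.51×10⁻³

Screen on constraints: σ_y ≥ 138 MPa; max service T ≥ 231 °C; k ≥ 3.42 W/(m·K). Survivors: silicon nitride, gray cast iron, titanium alloy.
In SI units:
  silicon nitride: E = 316.2 GPa, ρ = 3230 kg/m³
  gray cast iron: E = 111.0 GPa, ρ = 7202 kg/m³
  titanium alloy: E = 111.7 GPa, ρ = 4500 kg/m³
  silicon nitride: M = 5.51×10⁻³
  titanium alloy: M = 2.35×10⁻³
  gray cast iron: M = 1.46×10⁻³
Highest index: silicon nitride.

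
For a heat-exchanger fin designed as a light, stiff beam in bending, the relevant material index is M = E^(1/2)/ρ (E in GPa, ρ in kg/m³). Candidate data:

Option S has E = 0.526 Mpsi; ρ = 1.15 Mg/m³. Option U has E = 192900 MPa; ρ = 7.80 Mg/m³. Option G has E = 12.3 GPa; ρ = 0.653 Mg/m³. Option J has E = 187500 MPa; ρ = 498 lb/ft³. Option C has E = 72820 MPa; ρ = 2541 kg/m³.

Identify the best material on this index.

In SI units:
  option S: E = 3.627 GPa, ρ = 1150 kg/m³
  option U: E = 192.9 GPa, ρ = 7800 kg/m³
  option G: E = 12.30 GPa, ρ = 653.0 kg/m³
  option J: E = 187.5 GPa, ρ = 7977 kg/m³
  option C: E = 72.82 GPa, ρ = 2541 kg/m³
  option G: M = 5.37×10⁻³
  option C: M = 3.36×10⁻³
  option U: M = 1.78×10⁻³
  option J: M = 1.72×10⁻³
  option S: M = 1.66×10⁻³
Option G ranks first.

option G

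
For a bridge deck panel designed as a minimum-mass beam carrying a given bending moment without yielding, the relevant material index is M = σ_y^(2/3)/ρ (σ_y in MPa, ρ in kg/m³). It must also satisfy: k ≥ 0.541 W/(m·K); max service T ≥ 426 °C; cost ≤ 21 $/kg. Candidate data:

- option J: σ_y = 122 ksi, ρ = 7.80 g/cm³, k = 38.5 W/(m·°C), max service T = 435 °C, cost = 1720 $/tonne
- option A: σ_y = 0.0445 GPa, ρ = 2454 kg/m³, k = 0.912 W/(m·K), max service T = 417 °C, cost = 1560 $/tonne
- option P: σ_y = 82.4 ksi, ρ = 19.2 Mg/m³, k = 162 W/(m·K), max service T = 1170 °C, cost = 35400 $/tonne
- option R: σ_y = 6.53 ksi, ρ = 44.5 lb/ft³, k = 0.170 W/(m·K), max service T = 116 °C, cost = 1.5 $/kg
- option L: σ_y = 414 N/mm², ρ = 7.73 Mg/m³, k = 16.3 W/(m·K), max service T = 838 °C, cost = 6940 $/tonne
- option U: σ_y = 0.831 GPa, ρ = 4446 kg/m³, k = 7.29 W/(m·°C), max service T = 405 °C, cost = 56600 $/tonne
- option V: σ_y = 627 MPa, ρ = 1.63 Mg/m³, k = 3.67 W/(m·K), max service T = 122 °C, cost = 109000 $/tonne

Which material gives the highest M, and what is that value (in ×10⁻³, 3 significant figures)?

option J, M = 11.4×10⁻³

Screen on constraints: k ≥ 0.541 W/(m·K); max service T ≥ 426 °C; cost ≤ 21 $/kg. Survivors: option J, option L.
Normalizing units and computing the index:
  option J: σ_y = 841.2 MPa, ρ = 7800 kg/m³
  option L: σ_y = 414.0 MPa, ρ = 7730 kg/m³
  option J: M = 11.4×10⁻³
  option L: M = 7.19×10⁻³
Option J ranks first.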